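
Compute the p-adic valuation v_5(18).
v_5(18) = 0

v_5(n) is the largest exponent k such that 5^k divides n. Factor out: 18 = 5^0 · 18. (Sign doesn't affect v_p.) So v_5(18) = 0.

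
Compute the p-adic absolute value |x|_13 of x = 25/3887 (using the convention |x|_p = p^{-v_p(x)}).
|25/3887|_13 = 169

Step 1 — compute v_13(x) by factoring powers of 13 out of the numerator and denominator: v_13(25/3887) = -2. Step 2 — apply |x|_p = p^{-v_p(x)} = 13^{2} = 169.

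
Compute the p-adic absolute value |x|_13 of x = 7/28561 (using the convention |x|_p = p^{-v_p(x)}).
|7/28561|_13 = 28561

Step 1 — compute v_13(x) by factoring powers of 13 out of the numerator and denominator: v_13(7/28561) = -4. Step 2 — apply |x|_p = p^{-v_p(x)} = 13^{4} = 28561.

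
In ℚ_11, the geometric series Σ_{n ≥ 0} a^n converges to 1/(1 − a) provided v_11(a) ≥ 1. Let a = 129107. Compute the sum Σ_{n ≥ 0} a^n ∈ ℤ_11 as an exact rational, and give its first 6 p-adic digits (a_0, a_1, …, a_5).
Σ a^n = 1/(1 − a) = -1/129106;  first 6 digits = (1, 0, 0, 9, 8, 0)

v_11(a) = 3 ≥ 1, so the series converges in ℤ_11 to 1/(1 − a) = 1/(1 − 129107) = -1/129106. Expand this rational in ℤ_11: compute digits iteratively via d_i = x_i mod 11, x_{i+1} = (x_i − d_i)/11. The first 6 digits are (1, 0, 0, 9, 8, 0).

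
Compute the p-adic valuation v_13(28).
v_13(28) = 0

v_13(n) is the largest exponent k such that 13^k divides n. Factor out: 28 = 13^0 · 28. (Sign doesn't affect v_p.) So v_13(28) = 0.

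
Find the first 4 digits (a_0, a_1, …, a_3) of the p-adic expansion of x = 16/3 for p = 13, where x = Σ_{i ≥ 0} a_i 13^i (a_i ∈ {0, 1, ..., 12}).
(a_0, …, a_3) = (1, 9, 8, 8)

v_13(16/3) = 0 (numerator and denominator both coprime to 13), so x ∈ ℤ_13^×. Compute digits iteratively via a_i = x_i mod 13, x_{i+1} = (x_i − a_i)/13, with x_0 = x:
  x_0 = 16/3;  a_0 = 1;  x_1 = (x_0 − 1)/13 = 1/3
  x_1 = 1/3;  a_1 = 9;  x_2 = (x_1 − 9)/13 = -2/3
  x_2 = -2/3;  a_2 = 8;  x_3 = (x_2 − 8)/13 = -2/3
  x_3 = -2/3;  a_3 = 8;  x_4 = (x_3 − 8)/13 = -2/3
Digits: (1, 9, 8, 8).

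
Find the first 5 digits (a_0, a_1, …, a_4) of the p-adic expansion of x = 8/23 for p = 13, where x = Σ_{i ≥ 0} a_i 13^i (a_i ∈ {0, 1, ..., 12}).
(a_0, …, a_4) = (6, 12, 3, 11, 11)

v_13(8/23) = 0 (numerator and denominator both coprime to 13), so x ∈ ℤ_13^×. Compute digits iteratively via a_i = x_i mod 13, x_{i+1} = (x_i − a_i)/13, with x_0 = x:
  x_0 = 8/23;  a_0 = 6;  x_1 = (x_0 − 6)/13 = -10/23
  x_1 = -10/23;  a_1 = 12;  x_2 = (x_1 − 12)/13 = -22/23
  x_2 = -22/23;  a_2 = 3;  x_3 = (x_2 − 3)/13 = -7/23
  x_3 = -7/23;  a_3 = 11;  x_4 = (x_3 − 11)/13 = -20/23
  x_4 = -20/23;  a_4 = 11;  x_5 = (x_4 − 11)/13 = -21/23
Digits: (6, 12, 3, 11, 11).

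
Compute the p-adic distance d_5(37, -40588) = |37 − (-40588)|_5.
d_5(37, -40588) = 1/3125

Step 1 — x − y = 37 − (-40588) = 40625. Step 2 — v_5(40625) = 5 (factor: 40625 = (5^5 · 13); the sign does not affect v_p). Step 3 — |x − y|_5 = 5^{-5} = 1/3125.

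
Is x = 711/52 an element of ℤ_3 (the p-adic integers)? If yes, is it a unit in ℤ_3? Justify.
x ∈ ℤ_3 but not a unit; v_3(x) = 2 > 0

ℤ_3 = {x ∈ ℚ_3 : v_3(x) ≥ 0} and ℤ_3^× = {x ∈ ℤ_3 : v_3(x) = 0}. Here v_3(711/52) = v_3(num) − v_3(den) = 2; compare against these criteria.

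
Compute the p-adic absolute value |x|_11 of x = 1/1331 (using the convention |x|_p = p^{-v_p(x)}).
|1/1331|_11 = 1331

Step 1 — compute v_11(x) by factoring powers of 11 out of the numerator and denominator: v_11(1/1331) = -3. Step 2 — apply |x|_p = p^{-v_p(x)} = 11^{3} = 1331.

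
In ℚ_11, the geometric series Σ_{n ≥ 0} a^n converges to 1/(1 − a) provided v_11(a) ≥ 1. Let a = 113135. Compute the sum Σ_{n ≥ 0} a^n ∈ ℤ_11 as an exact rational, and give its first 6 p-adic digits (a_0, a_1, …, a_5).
Σ a^n = 1/(1 − a) = -1/113134;  first 6 digits = (1, 0, 0, 8, 7, 0)

v_11(a) = 3 ≥ 1, so the series converges in ℤ_11 to 1/(1 − a) = 1/(1 − 113135) = -1/113134. Expand this rational in ℤ_11: compute digits iteratively via d_i = x_i mod 11, x_{i+1} = (x_i − d_i)/11. The first 6 digits are (1, 0, 0, 8, 7, 0).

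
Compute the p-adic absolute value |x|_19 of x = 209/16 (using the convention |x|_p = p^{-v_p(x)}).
|209/16|_19 = 1/19

Step 1 — compute v_19(x) by factoring powers of 19 out of the numerator and denominator: v_19(209/16) = 1. Step 2 — apply |x|_p = p^{-v_p(x)} = 19^{-1} = 1/19.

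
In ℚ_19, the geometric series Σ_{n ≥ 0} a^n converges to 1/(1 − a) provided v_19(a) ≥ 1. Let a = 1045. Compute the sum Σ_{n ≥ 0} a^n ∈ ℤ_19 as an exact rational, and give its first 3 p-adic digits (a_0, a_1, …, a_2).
Σ a^n = 1/(1 − a) = -1/1044;  first 3 digits = (1, 17, 6)

v_19(a) = 1 ≥ 1, so the series converges in ℤ_19 to 1/(1 − a) = 1/(1 − 1045) = -1/1044. Expand this rational in ℤ_19: compute digits iteratively via d_i = x_i mod 19, x_{i+1} = (x_i − d_i)/19. The first 3 digits are (1, 17, 6).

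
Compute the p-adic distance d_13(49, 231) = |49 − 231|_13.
d_13(49, 231) = 1/13

Step 1 — x − y = 49 − 231 = -182. Step 2 — v_13(-182) = 1 (factor: -182 = −(13^1 · 14); the sign does not affect v_p). Step 3 — |x − y|_13 = 13^{-1} = 1/13.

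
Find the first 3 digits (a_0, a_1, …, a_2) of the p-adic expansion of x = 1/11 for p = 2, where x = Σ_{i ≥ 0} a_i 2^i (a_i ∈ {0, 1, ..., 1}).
(a_0, …, a_2) = (1, 1, 0)

v_2(1/11) = 0 (numerator and denominator both coprime to 2), so x ∈ ℤ_2^×. Compute digits iteratively via a_i = x_i mod 2, x_{i+1} = (x_i − a_i)/2, with x_0 = x:
  x_0 = 1/11;  a_0 = 1;  x_1 = (x_0 − 1)/2 = -5/11
  x_1 = -5/11;  a_1 = 1;  x_2 = (x_1 − 1)/2 = -8/11
  x_2 = -8/11;  a_2 = 0;  x_3 = (x_2 − 0)/2 = -4/11
Digits: (1, 1, 0).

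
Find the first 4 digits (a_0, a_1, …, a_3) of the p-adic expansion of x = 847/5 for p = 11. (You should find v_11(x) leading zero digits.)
(a_0, …, a_3) = (0, 0, 8, 6)

v_11(847/5) = 2, so a_0 = ... = a_1 = 0. Factor out: x = 11^2 · u with u = 7/5 a unit in ℤ_11. Expand u iteratively via a_{v+i} = u_i mod 11, u_{i+1} = (u_i − a_{v+i})/11:
  u_0 = 7/5;  a_2 = 8;  u_1 = (u_0 − 8)/11 = -3/5
  u_1 = -3/5;  a_3 = 6;  u_2 = (u_1 − 6)/11 = -3/5
Digits: (0, 0, 8, 6).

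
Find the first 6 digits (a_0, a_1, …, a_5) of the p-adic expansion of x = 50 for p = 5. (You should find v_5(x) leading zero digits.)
(a_0, …, a_5) = (0, 0, 2, 0, 0, 0)

v_5(50) = 2, so a_0 = ... = a_1 = 0. Factor out: x = 5^2 · u with u = 2 a unit in ℤ_5. Expand u iteratively via a_{v+i} = u_i mod 5, u_{i+1} = (u_i − a_{v+i})/5:
  u_0 = 2;  a_2 = 2;  u_1 = (u_0 − 2)/5 = 0
  u_1 = 0;  a_3 = 0;  u_2 = (u_1 − 0)/5 = 0
  u_2 = 0;  a_4 = 0;  u_3 = (u_2 − 0)/5 = 0
  u_3 = 0;  a_5 = 0;  u_4 = (u_3 − 0)/5 = 0
Digits: (0, 0, 2, 0, 0, 0).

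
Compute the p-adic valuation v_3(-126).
v_3(-126) = 2

v_3(n) is the largest exponent k such that 3^k divides n. Factor out: -126 = -3^2 · 14. (Sign doesn't affect v_p.) So v_3(-126) = 2.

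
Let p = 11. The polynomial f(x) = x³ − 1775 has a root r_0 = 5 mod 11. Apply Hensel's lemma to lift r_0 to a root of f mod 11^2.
r_1 = 27 (mod 121)

Hensel: r_{i+1} = r_i − f(r_i)/f′(r_i) mod 11^{i+2}, where f′(x) = 3x². Iterate:
  r_0 = 5 (mod 11)
  r_1 = 27 (mod 121)
Final: r = 27 with f(r) ≡ 0 mod 11^2.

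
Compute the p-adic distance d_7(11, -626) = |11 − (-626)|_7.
d_7(11, -626) = 1/49

Step 1 — x − y = 11 − (-626) = 637. Step 2 — v_7(637) = 2 (factor: 637 = (7^2 · 13); the sign does not affect v_p). Step 3 — |x − y|_7 = 7^{-2} = 1/49.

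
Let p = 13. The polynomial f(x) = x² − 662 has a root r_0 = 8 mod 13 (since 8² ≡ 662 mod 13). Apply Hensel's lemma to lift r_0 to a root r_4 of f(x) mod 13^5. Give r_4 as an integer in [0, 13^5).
r_4 = 277649 (mod 371293)

Hensel's recurrence: r_{i+1} = r_i − f(r_i)·(f′(r_i))^{-1} mod 13^{i+2}, with f′(x) = 2x. Iterate:
  r_0 = 8 (mod 13)
  r_1 = 151 (mod 169)
  r_2 = 827 (mod 2197)
  r_3 = 20600 (mod 28561)
  r_4 = 277649 (mod 371293)
Final: r_4 = 277649, and one checks f(r_4) ≡ 0 mod 13^5.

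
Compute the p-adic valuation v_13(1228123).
v_13(1228123) = 4

v_13(n) is the largest exponent k such that 13^k divides n. Factor out: 1228123 = 13^4 · 43. (Sign doesn't affect v_p.) So v_13(1228123) = 4.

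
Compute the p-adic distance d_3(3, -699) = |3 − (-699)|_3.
d_3(3, -699) = 1/27

Step 1 — x − y = 3 − (-699) = 702. Step 2 — v_3(702) = 3 (factor: 702 = (3^3 · 26); the sign does not affect v_p). Step 3 — |x − y|_3 = 3^{-3} = 1/27.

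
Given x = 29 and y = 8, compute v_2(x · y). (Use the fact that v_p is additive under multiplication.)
v_2(232) = 3

v_p(x) = 0 (factor: 29 = 2^0 · 29); v_p(y) = 3 (factor: 8 = 2^3 · 1). Additivity: v_p(xy) = v_p(x) + v_p(y) = 0 + 3 = 3. (Direct check: xy = 232 = 2^3 · (29).)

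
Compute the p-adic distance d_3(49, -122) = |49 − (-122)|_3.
d_3(49, -122) = 1/9

Step 1 — x − y = 49 − (-122) = 171. Step 2 — v_3(171) = 2 (factor: 171 = (3^2 · 19); the sign does not affect v_p). Step 3 — |x − y|_3 = 3^{-2} = 1/9.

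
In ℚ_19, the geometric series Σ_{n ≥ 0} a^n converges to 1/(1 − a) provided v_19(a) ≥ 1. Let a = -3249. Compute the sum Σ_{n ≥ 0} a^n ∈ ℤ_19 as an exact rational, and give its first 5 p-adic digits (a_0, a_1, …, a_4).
Σ a^n = 1/(1 − a) = 1/3250;  first 5 digits = (1, 0, 10, 18, 4)

v_19(a) = 2 ≥ 1, so the series converges in ℤ_19 to 1/(1 − a) = 1/(1 − (-3249)) = 1/3250. Expand this rational in ℤ_19: compute digits iteratively via d_i = x_i mod 19, x_{i+1} = (x_i − d_i)/19. The first 5 digits are (1, 0, 10, 18, 4).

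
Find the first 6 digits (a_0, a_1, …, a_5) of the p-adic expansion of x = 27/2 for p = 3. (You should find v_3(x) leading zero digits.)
(a_0, …, a_5) = (0, 0, 0, 2, 1, 1)

v_3(27/2) = 3, so a_0 = ... = a_2 = 0. Factor out: x = 3^3 · u with u = 1/2 a unit in ℤ_3. Expand u iteratively via a_{v+i} = u_i mod 3, u_{i+1} = (u_i − a_{v+i})/3:
  u_0 = 1/2;  a_3 = 2;  u_1 = (u_0 − 2)/3 = -1/2
  u_1 = -1/2;  a_4 = 1;  u_2 = (u_1 − 1)/3 = -1/2
  u_2 = -1/2;  a_5 = 1;  u_3 = (u_2 − 1)/3 = -1/2
Digits: (0, 0, 0, 2, 1, 1).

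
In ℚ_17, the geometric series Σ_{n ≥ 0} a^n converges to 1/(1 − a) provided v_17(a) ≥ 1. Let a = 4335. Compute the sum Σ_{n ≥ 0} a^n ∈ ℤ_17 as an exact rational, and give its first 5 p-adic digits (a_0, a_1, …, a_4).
Σ a^n = 1/(1 − a) = -1/4334;  first 5 digits = (1, 0, 15, 0, 4)

v_17(a) = 2 ≥ 1, so the series converges in ℤ_17 to 1/(1 − a) = 1/(1 − 4335) = -1/4334. Expand this rational in ℤ_17: compute digits iteratively via d_i = x_i mod 17, x_{i+1} = (x_i − d_i)/17. The first 5 digits are (1, 0, 15, 0, 4).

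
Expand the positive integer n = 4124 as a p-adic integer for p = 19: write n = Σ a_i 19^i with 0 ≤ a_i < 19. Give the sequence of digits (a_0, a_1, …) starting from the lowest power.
(a_0, a_1, …) = (1, 8, 11)

Repeated division by 19 gives the digits low-to-high: 4124 = 1 + 8·19^1 + 11·19^2. Digit sequence: (1, 8, 11).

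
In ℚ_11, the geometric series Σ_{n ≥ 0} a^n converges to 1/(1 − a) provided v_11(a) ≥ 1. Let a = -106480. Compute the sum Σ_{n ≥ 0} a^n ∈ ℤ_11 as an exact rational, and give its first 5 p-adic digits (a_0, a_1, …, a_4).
Σ a^n = 1/(1 − a) = 1/106481;  first 5 digits = (1, 0, 0, 8, 3)

v_11(a) = 3 ≥ 1, so the series converges in ℤ_11 to 1/(1 − a) = 1/(1 − (-106480)) = 1/106481. Expand this rational in ℤ_11: compute digits iteratively via d_i = x_i mod 11, x_{i+1} = (x_i − d_i)/11. The first 5 digits are (1, 0, 0, 8, 3).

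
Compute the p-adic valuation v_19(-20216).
v_19(-20216) = 2

v_19(n) is the largest exponent k such that 19^k divides n. Factor out: -20216 = -19^2 · 56. (Sign doesn't affect v_p.) So v_19(-20216) = 2.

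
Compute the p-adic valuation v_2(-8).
v_2(-8) = 3

v_2(n) is the largest exponent k such that 2^k divides n. Factor out: -8 = -2^3 · 1. (Sign doesn't affect v_p.) So v_2(-8) = 3.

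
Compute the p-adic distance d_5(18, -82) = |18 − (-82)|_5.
d_5(18, -82) = 1/25

Step 1 — x − y = 18 − (-82) = 100. Step 2 — v_5(100) = 2 (factor: 100 = (5^2 · 4); the sign does not affect v_p). Step 3 — |x − y|_5 = 5^{-2} = 1/25.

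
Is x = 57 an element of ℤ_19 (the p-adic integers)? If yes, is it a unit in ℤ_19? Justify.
x ∈ ℤ_19 but not a unit; v_19(x) = 1 > 0

ℤ_19 = {x ∈ ℚ_19 : v_19(x) ≥ 0} and ℤ_19^× = {x ∈ ℤ_19 : v_19(x) = 0}. Here v_19(57) = v_19(num) − v_19(den) = 1; compare against these criteria.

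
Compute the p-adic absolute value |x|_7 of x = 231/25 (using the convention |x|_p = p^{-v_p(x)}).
|231/25|_7 = 1/7

Step 1 — compute v_7(x) by factoring powers of 7 out of the numerator and denominator: v_7(231/25) = 1. Step 2 — apply |x|_p = p^{-v_p(x)} = 7^{-1} = 1/7.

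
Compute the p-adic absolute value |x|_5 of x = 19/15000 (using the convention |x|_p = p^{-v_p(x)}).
|19/15000|_5 = 625

Step 1 — compute v_5(x) by factoring powers of 5 out of the numerator and denominator: v_5(19/15000) = -4. Step 2 — apply |x|_p = p^{-v_p(x)} = 5^{4} = 625.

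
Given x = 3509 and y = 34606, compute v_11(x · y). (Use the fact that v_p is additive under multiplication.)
v_11(121432454) = 5

v_p(x) = 2 (factor: 3509 = 11^2 · 29); v_p(y) = 3 (factor: 34606 = 11^3 · 26). Additivity: v_p(xy) = v_p(x) + v_p(y) = 2 + 3 = 5. (Direct check: xy = 121432454 = 11^5 · (754).)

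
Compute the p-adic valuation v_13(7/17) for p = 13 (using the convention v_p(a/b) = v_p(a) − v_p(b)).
v_13(7/17) = 0

Factor powers of 13 from the numerator and denominator of the reduced fraction: 7 = 13^0 · 7 and 17 = 13^0 · 17. Apply v_p(a/b) = v_p(a) − v_p(b): v_13(7/17) = 0 − 0 = 0.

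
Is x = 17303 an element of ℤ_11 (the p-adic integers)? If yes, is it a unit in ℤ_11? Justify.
x ∈ ℤ_11 but not a unit; v_11(x) = 3 > 0

ℤ_11 = {x ∈ ℚ_11 : v_11(x) ≥ 0} and ℤ_11^× = {x ∈ ℤ_11 : v_11(x) = 0}. Here v_11(17303) = v_11(num) − v_11(den) = 3; compare against these criteria.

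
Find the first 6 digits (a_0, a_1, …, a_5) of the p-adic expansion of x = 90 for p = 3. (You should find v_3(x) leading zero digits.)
(a_0, …, a_5) = (0, 0, 1, 0, 1, 0)

v_3(90) = 2, so a_0 = ... = a_1 = 0. Factor out: x = 3^2 · u with u = 10 a unit in ℤ_3. Expand u iteratively via a_{v+i} = u_i mod 3, u_{i+1} = (u_i − a_{v+i})/3:
  u_0 = 10;  a_2 = 1;  u_1 = (u_0 − 1)/3 = 3
  u_1 = 3;  a_3 = 0;  u_2 = (u_1 − 0)/3 = 1
  u_2 = 1;  a_4 = 1;  u_3 = (u_2 − 1)/3 = 0
  u_3 = 0;  a_5 = 0;  u_4 = (u_3 − 0)/3 = 0
Digits: (0, 0, 1, 0, 1, 0).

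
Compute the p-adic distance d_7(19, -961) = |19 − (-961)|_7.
d_7(19, -961) = 1/49

Step 1 — x − y = 19 − (-961) = 980. Step 2 — v_7(980) = 2 (factor: 980 = (7^2 · 20); the sign does not affect v_p). Step 3 — |x − y|_7 = 7^{-2} = 1/49.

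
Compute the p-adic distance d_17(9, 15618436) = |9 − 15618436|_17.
d_17(9, 15618436) = 1/1419857

Step 1 — x − y = 9 − 15618436 = -15618427. Step 2 — v_17(-15618427) = 5 (factor: -15618427 = −(17^5 · 11); the sign does not affect v_p). Step 3 — |x − y|_17 = 17^{-5} = 1/1419857.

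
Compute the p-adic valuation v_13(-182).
v_13(-182) = 1

v_13(n) is the largest exponent k such that 13^k divides n. Factor out: -182 = -13^1 · 14. (Sign doesn't affect v_p.) So v_13(-182) = 1.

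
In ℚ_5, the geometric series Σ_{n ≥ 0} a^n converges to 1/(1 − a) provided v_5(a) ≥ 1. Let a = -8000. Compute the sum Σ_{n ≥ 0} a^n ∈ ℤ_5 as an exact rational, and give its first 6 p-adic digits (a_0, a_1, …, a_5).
Σ a^n = 1/(1 − a) = 1/8001;  first 6 digits = (1, 0, 0, 1, 2, 2)

v_5(a) = 3 ≥ 1, so the series converges in ℤ_5 to 1/(1 − a) = 1/(1 − (-8000)) = 1/8001. Expand this rational in ℤ_5: compute digits iteratively via d_i = x_i mod 5, x_{i+1} = (x_i − d_i)/5. The first 6 digits are (1, 0, 0, 1, 2, 2).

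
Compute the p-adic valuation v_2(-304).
v_2(-304) = 4

v_2(n) is the largest exponent k such that 2^k divides n. Factor out: -304 = -2^4 · 19. (Sign doesn't affect v_p.) So v_2(-304) = 4.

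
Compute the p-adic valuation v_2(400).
v_2(400) = 4

v_2(n) is the largest exponent k such that 2^k divides n. Factor out: 400 = 2^4 · 25. (Sign doesn't affect v_p.) So v_2(400) = 4.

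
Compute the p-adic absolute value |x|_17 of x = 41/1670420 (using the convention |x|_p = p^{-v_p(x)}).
|41/1670420|_17 = 83521

Step 1 — compute v_17(x) by factoring powers of 17 out of the numerator and denominator: v_17(41/1670420) = -4. Step 2 — apply |x|_p = p^{-v_p(x)} = 17^{4} = 83521.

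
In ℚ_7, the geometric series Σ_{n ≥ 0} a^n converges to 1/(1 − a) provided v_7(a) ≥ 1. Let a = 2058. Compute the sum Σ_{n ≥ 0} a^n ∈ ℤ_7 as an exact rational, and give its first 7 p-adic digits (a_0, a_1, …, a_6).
Σ a^n = 1/(1 − a) = -1/2057;  first 7 digits = (1, 0, 0, 6, 0, 0, 1)

v_7(a) = 3 ≥ 1, so the series converges in ℤ_7 to 1/(1 − a) = 1/(1 − 2058) = -1/2057. Expand this rational in ℤ_7: compute digits iteratively via d_i = x_i mod 7, x_{i+1} = (x_i − d_i)/7. The first 7 digits are (1, 0, 0, 6, 0, 0, 1).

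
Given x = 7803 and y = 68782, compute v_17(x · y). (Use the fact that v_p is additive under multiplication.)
v_17(536705946) = 5

v_p(x) = 2 (factor: 7803 = 17^2 · 27); v_p(y) = 3 (factor: 68782 = 17^3 · 14). Additivity: v_p(xy) = v_p(x) + v_p(y) = 2 + 3 = 5. (Direct check: xy = 536705946 = 17^5 · (378).)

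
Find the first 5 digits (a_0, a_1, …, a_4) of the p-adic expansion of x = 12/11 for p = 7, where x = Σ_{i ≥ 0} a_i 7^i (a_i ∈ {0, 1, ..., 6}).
(a_0, …, a_4) = (3, 1, 3, 4, 0)

v_7(12/11) = 0 (numerator and denominator both coprime to 7), so x ∈ ℤ_7^×. Compute digits iteratively via a_i = x_i mod 7, x_{i+1} = (x_i − a_i)/7, with x_0 = x:
  x_0 = 12/11;  a_0 = 3;  x_1 = (x_0 − 3)/7 = -3/11
  x_1 = -3/11;  a_1 = 1;  x_2 = (x_1 − 1)/7 = -2/11
  x_2 = -2/11;  a_2 = 3;  x_3 = (x_2 − 3)/7 = -5/11
  x_3 = -5/11;  a_3 = 4;  x_4 = (x_3 − 4)/7 = -7/11
  x_4 = -7/11;  a_4 = 0;  x_5 = (x_4 − 0)/7 = -1/11
Digits: (3, 1, 3, 4, 0).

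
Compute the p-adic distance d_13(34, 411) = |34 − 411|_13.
d_13(34, 411) = 1/13

Step 1 — x − y = 34 − 411 = -377. Step 2 — v_13(-377) = 1 (factor: -377 = −(13^1 · 29); the sign does not affect v_p). Step 3 — |x − y|_13 = 13^{-1} = 1/13.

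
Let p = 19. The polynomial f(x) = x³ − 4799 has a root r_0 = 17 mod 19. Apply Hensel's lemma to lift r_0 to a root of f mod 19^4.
r_3 = 38454 (mod 130321)

Hensel: r_{i+1} = r_i − f(r_i)/f′(r_i) mod 19^{i+2}, where f′(x) = 3x². Iterate:
  r_0 = 17 (mod 19)
  r_1 = 188 (mod 361)
  r_2 = 4159 (mod 6859)
  r_3 = 38454 (mod 130321)
Final: r = 38454 with f(r) ≡ 0 mod 19^4.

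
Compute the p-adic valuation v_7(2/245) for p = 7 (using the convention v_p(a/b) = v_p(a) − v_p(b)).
v_7(2/245) = -2

Factor powers of 7 from the numerator and denominator of the reduced fraction: 2 = 7^0 · 2 and 245 = 7^2 · 5. Apply v_p(a/b) = v_p(a) − v_p(b): v_7(2/245) = 0 − 2 = -2.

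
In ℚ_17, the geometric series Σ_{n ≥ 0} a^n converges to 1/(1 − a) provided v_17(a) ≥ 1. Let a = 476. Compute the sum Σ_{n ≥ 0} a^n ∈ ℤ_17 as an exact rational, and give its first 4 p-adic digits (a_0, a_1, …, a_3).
Σ a^n = 1/(1 − a) = -1/475;  first 4 digits = (1, 11, 3, 0)

v_17(a) = 1 ≥ 1, so the series converges in ℤ_17 to 1/(1 − a) = 1/(1 − 476) = -1/475. Expand this rational in ℤ_17: compute digits iteratively via d_i = x_i mod 17, x_{i+1} = (x_i − d_i)/17. The first 4 digits are (1, 11, 3, 0).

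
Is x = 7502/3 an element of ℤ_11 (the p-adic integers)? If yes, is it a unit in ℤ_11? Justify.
x ∈ ℤ_11 but not a unit; v_11(x) = 2 > 0

ℤ_11 = {x ∈ ℚ_11 : v_11(x) ≥ 0} and ℤ_11^× = {x ∈ ℤ_11 : v_11(x) = 0}. Here v_11(7502/3) = v_11(num) − v_11(den) = 2; compare against these criteria.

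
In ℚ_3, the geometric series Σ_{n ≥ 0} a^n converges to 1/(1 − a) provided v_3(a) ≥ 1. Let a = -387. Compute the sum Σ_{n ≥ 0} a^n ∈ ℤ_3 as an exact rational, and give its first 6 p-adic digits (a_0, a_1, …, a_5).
Σ a^n = 1/(1 − a) = 1/388;  first 6 digits = (1, 0, 2, 0, 2, 2)

v_3(a) = 2 ≥ 1, so the series converges in ℤ_3 to 1/(1 − a) = 1/(1 − (-387)) = 1/388. Expand this rational in ℤ_3: compute digits iteratively via d_i = x_i mod 3, x_{i+1} = (x_i − d_i)/3. The first 6 digits are (1, 0, 2, 0, 2, 2).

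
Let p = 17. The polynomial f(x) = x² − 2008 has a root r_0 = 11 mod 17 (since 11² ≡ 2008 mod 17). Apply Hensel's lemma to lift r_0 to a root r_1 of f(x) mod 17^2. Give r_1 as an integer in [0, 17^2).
r_1 = 215 (mod 289)

Hensel's recurrence: r_{i+1} = r_i − f(r_i)·(f′(r_i))^{-1} mod 17^{i+2}, with f′(x) = 2x. Iterate:
  r_0 = 11 (mod 17)
  r_1 = 215 (mod 289)
Final: r_1 = 215, and one checks f(r_1) ≡ 0 mod 17^2.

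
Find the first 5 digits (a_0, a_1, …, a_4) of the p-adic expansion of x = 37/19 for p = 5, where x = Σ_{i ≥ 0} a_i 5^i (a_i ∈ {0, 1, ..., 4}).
(a_0, …, a_4) = (3, 4, 1, 2, 4)

v_5(37/19) = 0 (numerator and denominator both coprime to 5), so x ∈ ℤ_5^×. Compute digits iteratively via a_i = x_i mod 5, x_{i+1} = (x_i − a_i)/5, with x_0 = x:
  x_0 = 37/19;  a_0 = 3;  x_1 = (x_0 − 3)/5 = -4/19
  x_1 = -4/19;  a_1 = 4;  x_2 = (x_1 − 4)/5 = -16/19
  x_2 = -16/19;  a_2 = 1;  x_3 = (x_2 − 1)/5 = -7/19
  x_3 = -7/19;  a_3 = 2;  x_4 = (x_3 − 2)/5 = -9/19
  x_4 = -9/19;  a_4 = 4;  x_5 = (x_4 − 4)/5 = -17/19
Digits: (3, 4, 1, 2, 4).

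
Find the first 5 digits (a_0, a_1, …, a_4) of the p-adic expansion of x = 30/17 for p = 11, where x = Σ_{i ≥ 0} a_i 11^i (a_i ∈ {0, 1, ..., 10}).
(a_0, …, a_4) = (5, 1, 7, 0, 9)

v_11(30/17) = 0 (numerator and denominator both coprime to 11), so x ∈ ℤ_11^×. Compute digits iteratively via a_i = x_i mod 11, x_{i+1} = (x_i − a_i)/11, with x_0 = x:
  x_0 = 30/17;  a_0 = 5;  x_1 = (x_0 − 5)/11 = -5/17
  x_1 = -5/17;  a_1 = 1;  x_2 = (x_1 − 1)/11 = -2/17
  x_2 = -2/17;  a_2 = 7;  x_3 = (x_2 − 7)/11 = -11/17
  x_3 = -11/17;  a_3 = 0;  x_4 = (x_3 − 0)/11 = -1/17
  x_4 = -1/17;  a_4 = 9;  x_5 = (x_4 − 9)/11 = -14/17
Digits: (5, 1, 7, 0, 9).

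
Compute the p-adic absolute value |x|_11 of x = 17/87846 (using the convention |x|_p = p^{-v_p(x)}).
|17/87846|_11 = 14641

Step 1 — compute v_11(x) by factoring powers of 11 out of the numerator and denominator: v_11(17/87846) = -4. Step 2 — apply |x|_p = p^{-v_p(x)} = 11^{4} = 14641.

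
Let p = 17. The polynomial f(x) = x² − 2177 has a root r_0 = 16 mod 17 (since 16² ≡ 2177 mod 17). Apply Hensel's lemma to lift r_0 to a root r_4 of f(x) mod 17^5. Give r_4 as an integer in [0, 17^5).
r_4 = 413915 (mod 1419857)

Hensel's recurrence: r_{i+1} = r_i − f(r_i)·(f′(r_i))^{-1} mod 17^{i+2}, with f′(x) = 2x. Iterate:
  r_0 = 16 (mod 17)
  r_1 = 67 (mod 289)
  r_2 = 1223 (mod 4913)
  r_3 = 79831 (mod 83521)
  r_4 = 413915 (mod 1419857)
Final: r_4 = 413915, and one checks f(r_4) ≡ 0 mod 17^5.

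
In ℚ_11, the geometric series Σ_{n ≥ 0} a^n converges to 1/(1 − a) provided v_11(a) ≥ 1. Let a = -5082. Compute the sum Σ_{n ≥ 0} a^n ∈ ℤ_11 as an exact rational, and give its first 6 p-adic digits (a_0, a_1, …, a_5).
Σ a^n = 1/(1 − a) = 1/5083;  first 6 digits = (1, 0, 2, 7, 3, 6)

v_11(a) = 2 ≥ 1, so the series converges in ℤ_11 to 1/(1 − a) = 1/(1 − (-5082)) = 1/5083. Expand this rational in ℤ_11: compute digits iteratively via d_i = x_i mod 11, x_{i+1} = (x_i − d_i)/11. The first 6 digits are (1, 0, 2, 7, 3, 6).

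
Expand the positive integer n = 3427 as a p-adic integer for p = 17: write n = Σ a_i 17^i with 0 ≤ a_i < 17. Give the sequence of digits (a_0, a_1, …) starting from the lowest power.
(a_0, a_1, …) = (10, 14, 11)

Repeated division by 17 gives the digits low-to-high: 3427 = 10 + 14·17^1 + 11·17^2. Digit sequence: (10, 14, 11).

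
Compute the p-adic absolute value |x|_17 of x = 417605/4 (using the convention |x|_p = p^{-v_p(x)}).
|417605/4|_17 = 1/83521

Step 1 — compute v_17(x) by factoring powers of 17 out of the numerator and denominator: v_17(417605/4) = 4. Step 2 — apply |x|_p = p^{-v_p(x)} = 17^{-4} = 1/83521.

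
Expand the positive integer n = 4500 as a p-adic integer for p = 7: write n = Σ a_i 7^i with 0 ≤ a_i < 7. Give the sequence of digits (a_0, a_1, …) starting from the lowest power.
(a_0, a_1, …) = (6, 5, 0, 6, 1)

Repeated division by 7 gives the digits low-to-high: 4500 = 6 + 5·7^1 + 6·7^3 + 1·7^4. Digit sequence: (6, 5, 0, 6, 1).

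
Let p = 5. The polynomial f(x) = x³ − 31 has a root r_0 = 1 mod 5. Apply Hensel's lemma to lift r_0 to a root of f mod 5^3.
r_2 = 36 (mod 125)

Hensel: r_{i+1} = r_i − f(r_i)/f′(r_i) mod 5^{i+2}, where f′(x) = 3x². Iterate:
  r_0 = 1 (mod 5)
  r_1 = 11 (mod 25)
  r_2 = 36 (mod 125)
Final: r = 36 with f(r) ≡ 0 mod 5^3.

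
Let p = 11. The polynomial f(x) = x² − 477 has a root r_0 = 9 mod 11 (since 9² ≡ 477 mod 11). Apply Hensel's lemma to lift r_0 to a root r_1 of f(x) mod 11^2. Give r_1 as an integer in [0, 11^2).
r_1 = 31 (mod 121)

Hensel's recurrence: r_{i+1} = r_i − f(r_i)·(f′(r_i))^{-1} mod 11^{i+2}, with f′(x) = 2x. Iterate:
  r_0 = 9 (mod 11)
  r_1 = 31 (mod 121)
Final: r_1 = 31, and one checks f(r_1) ≡ 0 mod 11^2.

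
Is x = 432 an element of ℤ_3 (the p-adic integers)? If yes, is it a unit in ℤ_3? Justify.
x ∈ ℤ_3 but not a unit; v_3(x) = 3 > 0

ℤ_3 = {x ∈ ℚ_3 : v_3(x) ≥ 0} and ℤ_3^× = {x ∈ ℤ_3 : v_3(x) = 0}. Here v_3(432) = v_3(num) − v_3(den) = 3; compare against these criteria.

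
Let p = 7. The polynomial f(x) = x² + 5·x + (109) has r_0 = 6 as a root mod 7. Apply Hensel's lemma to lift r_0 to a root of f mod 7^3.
r_2 = 13 (mod 343)

Hensel: r_{i+1} = r_i − f(r_i)·(f′(r_i))^{-1} mod 7^{i+2}, f′(x) = 2x + 5. Iterate:
  r_0 = 6 (mod 7)
  r_1 = 13 (mod 49)
  r_2 = 13 (mod 343)
Final: r = 13 satisfies f(r) ≡ 0 mod 7^3.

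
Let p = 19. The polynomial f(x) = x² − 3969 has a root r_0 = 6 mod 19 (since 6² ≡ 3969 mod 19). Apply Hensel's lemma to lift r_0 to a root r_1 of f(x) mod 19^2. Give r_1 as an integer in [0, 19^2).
r_1 = 63 (mod 361)

Hensel's recurrence: r_{i+1} = r_i − f(r_i)·(f′(r_i))^{-1} mod 19^{i+2}, with f′(x) = 2x. Iterate:
  r_0 = 6 (mod 19)
  r_1 = 63 (mod 361)
Final: r_1 = 63, and one checks f(r_1) ≡ 0 mod 19^2.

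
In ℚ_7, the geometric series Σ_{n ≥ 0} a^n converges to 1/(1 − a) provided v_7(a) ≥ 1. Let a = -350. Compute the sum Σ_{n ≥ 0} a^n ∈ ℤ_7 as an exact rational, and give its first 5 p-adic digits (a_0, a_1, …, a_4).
Σ a^n = 1/(1 − a) = 1/351;  first 5 digits = (1, 6, 0, 5, 2)

v_7(a) = 1 ≥ 1, so the series converges in ℤ_7 to 1/(1 − a) = 1/(1 − (-350)) = 1/351. Expand this rational in ℤ_7: compute digits iteratively via d_i = x_i mod 7, x_{i+1} = (x_i − d_i)/7. The first 5 digits are (1, 6, 0, 5, 2).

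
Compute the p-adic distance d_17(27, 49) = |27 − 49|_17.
d_17(27, 49) = 1

Step 1 — x − y = 27 − 49 = -22. Step 2 — v_17(-22) = 0 (factor: -22 = −(17^0 · 22); the sign does not affect v_p). Step 3 — |x − y|_17 = 17^{0} = 1.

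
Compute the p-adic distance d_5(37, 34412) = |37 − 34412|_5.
d_5(37, 34412) = 1/3125

Step 1 — x − y = 37 − 34412 = -34375. Step 2 — v_5(-34375) = 5 (factor: -34375 = −(5^5 · 11); the sign does not affect v_p). Step 3 — |x − y|_5 = 5^{-5} = 1/3125.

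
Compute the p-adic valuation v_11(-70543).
v_11(-70543) = 3

v_11(n) is the largest exponent k such that 11^k divides n. Factor out: -70543 = -11^3 · 53. (Sign doesn't affect v_p.) So v_11(-70543) = 3.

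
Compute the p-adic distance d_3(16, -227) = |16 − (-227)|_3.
d_3(16, -227) = 1/243

Step 1 — x − y = 16 − (-227) = 243. Step 2 — v_3(243) = 5 (factor: 243 = (3^5 · 1); the sign does not affect v_p). Step 3 — |x − y|_3 = 3^{-5} = 1/243.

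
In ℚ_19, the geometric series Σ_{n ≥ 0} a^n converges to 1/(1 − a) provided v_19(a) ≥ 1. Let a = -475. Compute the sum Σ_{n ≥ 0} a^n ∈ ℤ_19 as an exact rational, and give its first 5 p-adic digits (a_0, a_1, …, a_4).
Σ a^n = 1/(1 − a) = 1/476;  first 5 digits = (1, 13, 15, 6, 0)

v_19(a) = 1 ≥ 1, so the series converges in ℤ_19 to 1/(1 − a) = 1/(1 − (-475)) = 1/476. Expand this rational in ℤ_19: compute digits iteratively via d_i = x_i mod 19, x_{i+1} = (x_i − d_i)/19. The first 5 digits are (1, 13, 15, 6, 0).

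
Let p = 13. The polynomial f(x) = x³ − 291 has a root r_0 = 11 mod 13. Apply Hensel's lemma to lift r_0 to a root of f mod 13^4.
r_3 = 13050 (mod 28561)

Hensel: r_{i+1} = r_i − f(r_i)/f′(r_i) mod 13^{i+2}, where f′(x) = 3x². Iterate:
  r_0 = 11 (mod 13)
  r_1 = 37 (mod 169)
  r_2 = 2065 (mod 2197)
  r_3 = 13050 (mod 28561)
Final: r = 13050 with f(r) ≡ 0 mod 13^4.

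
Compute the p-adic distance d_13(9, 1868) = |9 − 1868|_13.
d_13(9, 1868) = 1/169

Step 1 — x − y = 9 − 1868 = -1859. Step 2 — v_13(-1859) = 2 (factor: -1859 = −(13^2 · 11); the sign does not affect v_p). Step 3 — |x − y|_13 = 13^{-2} = 1/169.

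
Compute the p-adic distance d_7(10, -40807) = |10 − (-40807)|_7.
d_7(10, -40807) = 1/2401

Step 1 — x − y = 10 − (-40807) = 40817. Step 2 — v_7(40817) = 4 (factor: 40817 = (7^4 · 17); the sign does not affect v_p). Step 3 — |x − y|_7 = 7^{-4} = 1/2401.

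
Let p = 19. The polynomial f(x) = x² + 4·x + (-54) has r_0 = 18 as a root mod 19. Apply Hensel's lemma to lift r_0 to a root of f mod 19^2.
r_1 = 208 (mod 361)

Hensel: r_{i+1} = r_i − f(r_i)·(f′(r_i))^{-1} mod 19^{i+2}, f′(x) = 2x + 4. Iterate:
  r_0 = 18 (mod 19)
  r_1 = 208 (mod 361)
Final: r = 208 satisfies f(r) ≡ 0 mod 19^2.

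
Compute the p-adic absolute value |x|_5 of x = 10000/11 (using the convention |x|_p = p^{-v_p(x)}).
|10000/11|_5 = 1/625

Step 1 — compute v_5(x) by factoring powers of 5 out of the numerator and denominator: v_5(10000/11) = 4. Step 2 — apply |x|_p = p^{-v_p(x)} = 5^{-4} = 1/625.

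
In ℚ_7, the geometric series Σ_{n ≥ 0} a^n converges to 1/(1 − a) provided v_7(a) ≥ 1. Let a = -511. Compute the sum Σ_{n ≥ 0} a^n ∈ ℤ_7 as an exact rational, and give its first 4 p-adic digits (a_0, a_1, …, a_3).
Σ a^n = 1/(1 − a) = 1/512;  first 4 digits = (1, 4, 5, 4)

v_7(a) = 1 ≥ 1, so the series converges in ℤ_7 to 1/(1 − a) = 1/(1 − (-511)) = 1/512. Expand this rational in ℤ_7: compute digits iteratively via d_i = x_i mod 7, x_{i+1} = (x_i − d_i)/7. The first 4 digits are (1, 4, 5, 4).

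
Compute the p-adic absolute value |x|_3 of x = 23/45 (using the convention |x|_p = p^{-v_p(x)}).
|23/45|_3 = 9

Step 1 — compute v_3(x) by factoring powers of 3 out of the numerator and denominator: v_3(23/45) = -2. Step 2 — apply |x|_p = p^{-v_p(x)} = 3^{2} = 9.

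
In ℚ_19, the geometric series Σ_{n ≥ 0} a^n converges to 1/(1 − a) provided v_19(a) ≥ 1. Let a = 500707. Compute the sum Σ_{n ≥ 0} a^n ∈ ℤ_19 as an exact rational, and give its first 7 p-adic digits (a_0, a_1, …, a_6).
Σ a^n = 1/(1 − a) = -1/500706;  first 7 digits = (1, 0, 0, 16, 3, 0, 9)

v_19(a) = 3 ≥ 1, so the series converges in ℤ_19 to 1/(1 − a) = 1/(1 − 500707) = -1/500706. Expand this rational in ℤ_19: compute digits iteratively via d_i = x_i mod 19, x_{i+1} = (x_i − d_i)/19. The first 7 digits are (1, 0, 0, 16, 3, 0, 9).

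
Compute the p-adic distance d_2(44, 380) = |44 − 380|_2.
d_2(44, 380) = 1/16

Step 1 — x − y = 44 − 380 = -336. Step 2 — v_2(-336) = 4 (factor: -336 = −(2^4 · 21); the sign does not affect v_p). Step 3 — |x − y|_2 = 2^{-4} = 1/16.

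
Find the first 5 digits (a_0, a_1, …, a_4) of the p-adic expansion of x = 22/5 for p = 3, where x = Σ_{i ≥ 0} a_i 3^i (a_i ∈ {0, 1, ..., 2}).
(a_0, …, a_4) = (2, 2, 2, 1, 0)

v_3(22/5) = 0 (numerator and denominator both coprime to 3), so x ∈ ℤ_3^×. Compute digits iteratively via a_i = x_i mod 3, x_{i+1} = (x_i − a_i)/3, with x_0 = x:
  x_0 = 22/5;  a_0 = 2;  x_1 = (x_0 − 2)/3 = 4/5
  x_1 = 4/5;  a_1 = 2;  x_2 = (x_1 − 2)/3 = -2/5
  x_2 = -2/5;  a_2 = 2;  x_3 = (x_2 − 2)/3 = -4/5
  x_3 = -4/5;  a_3 = 1;  x_4 = (x_3 − 1)/3 = -3/5
  x_4 = -3/5;  a_4 = 0;  x_5 = (x_4 − 0)/3 = -1/5
Digits: (2, 2, 2, 1, 0).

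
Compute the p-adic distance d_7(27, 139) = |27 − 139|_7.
d_7(27, 139) = 1/7

Step 1 — x − y = 27 − 139 = -112. Step 2 — v_7(-112) = 1 (factor: -112 = −(7^1 · 16); the sign does not affect v_p). Step 3 — |x − y|_7 = 7^{-1} = 1/7.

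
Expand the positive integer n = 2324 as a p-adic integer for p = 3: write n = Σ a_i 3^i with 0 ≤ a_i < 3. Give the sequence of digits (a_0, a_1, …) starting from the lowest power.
(a_0, a_1, …) = (2, 0, 0, 2, 1, 0, 0, 1)

Repeated division by 3 gives the digits low-to-high: 2324 = 2 + 2·3^3 + 1·3^4 + 1·3^7. Digit sequence: (2, 0, 0, 2, 1, 0, 0, 1).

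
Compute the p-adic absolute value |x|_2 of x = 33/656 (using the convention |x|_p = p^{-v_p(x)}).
|33/656|_2 = 16

Step 1 — compute v_2(x) by factoring powers of 2 out of the numerator and denominator: v_2(33/656) = -4. Step 2 — apply |x|_p = p^{-v_p(x)} = 2^{4} = 16.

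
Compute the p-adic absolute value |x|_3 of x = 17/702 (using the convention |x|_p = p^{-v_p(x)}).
|17/702|_3 = 27

Step 1 — compute v_3(x) by factoring powers of 3 out of the numerator and denominator: v_3(17/702) = -3. Step 2 — apply |x|_p = p^{-v_p(x)} = 3^{3} = 27.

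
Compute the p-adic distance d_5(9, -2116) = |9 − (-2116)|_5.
d_5(9, -2116) = 1/125

Step 1 — x − y = 9 − (-2116) = 2125. Step 2 — v_5(2125) = 3 (factor: 2125 = (5^3 · 17); the sign does not affect v_p). Step 3 — |x − y|_5 = 5^{-3} = 1/125.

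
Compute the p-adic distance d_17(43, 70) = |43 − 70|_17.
d_17(43, 70) = 1

Step 1 — x − y = 43 − 70 = -27. Step 2 — v_17(-27) = 0 (factor: -27 = −(17^0 · 27); the sign does not affect v_p). Step 3 — |x − y|_17 = 17^{0} = 1.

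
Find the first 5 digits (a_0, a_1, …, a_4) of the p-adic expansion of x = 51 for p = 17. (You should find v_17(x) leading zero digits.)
(a_0, …, a_4) = (0, 3, 0, 0, 0)

v_17(51) = 1, so a_0 = ... = a_0 = 0. Factor out: x = 17^1 · u with u = 3 a unit in ℤ_17. Expand u iteratively via a_{v+i} = u_i mod 17, u_{i+1} = (u_i − a_{v+i})/17:
  u_0 = 3;  a_1 = 3;  u_1 = (u_0 − 3)/17 = 0
  u_1 = 0;  a_2 = 0;  u_2 = (u_1 − 0)/17 = 0
  u_2 = 0;  a_3 = 0;  u_3 = (u_2 − 0)/17 = 0
  u_3 = 0;  a_4 = 0;  u_4 = (u_3 − 0)/17 = 0
Digits: (0, 3, 0, 0, 0).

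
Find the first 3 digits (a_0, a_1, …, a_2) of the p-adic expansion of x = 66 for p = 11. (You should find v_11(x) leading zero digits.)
(a_0, …, a_2) = (0, 6, 0)

v_11(66) = 1, so a_0 = ... = a_0 = 0. Factor out: x = 11^1 · u with u = 6 a unit in ℤ_11. Expand u iteratively via a_{v+i} = u_i mod 11, u_{i+1} = (u_i − a_{v+i})/11:
  u_0 = 6;  a_1 = 6;  u_1 = (u_0 − 6)/11 = 0
  u_1 = 0;  a_2 = 0;  u_2 = (u_1 − 0)/11 = 0
Digits: (0, 6, 0).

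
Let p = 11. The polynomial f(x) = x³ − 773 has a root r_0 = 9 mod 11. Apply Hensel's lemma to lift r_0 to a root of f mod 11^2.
r_1 = 53 (mod 121)

Hensel: r_{i+1} = r_i − f(r_i)/f′(r_i) mod 11^{i+2}, where f′(x) = 3x². Iterate:
  r_0 = 9 (mod 11)
  r_1 = 53 (mod 121)
Final: r = 53 with f(r) ≡ 0 mod 11^2.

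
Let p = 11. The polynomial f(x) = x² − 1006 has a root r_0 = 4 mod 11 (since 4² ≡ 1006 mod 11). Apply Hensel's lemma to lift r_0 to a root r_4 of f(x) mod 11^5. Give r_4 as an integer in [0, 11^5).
r_4 = 52067 (mod 161051)

Hensel's recurrence: r_{i+1} = r_i − f(r_i)·(f′(r_i))^{-1} mod 11^{i+2}, with f′(x) = 2x. Iterate:
  r_0 = 4 (mod 11)
  r_1 = 37 (mod 121)
  r_2 = 158 (mod 1331)
  r_3 = 8144 (mod 14641)
  r_4 = 52067 (mod 161051)
Final: r_4 = 52067, and one checks f(r_4) ≡ 0 mod 11^5.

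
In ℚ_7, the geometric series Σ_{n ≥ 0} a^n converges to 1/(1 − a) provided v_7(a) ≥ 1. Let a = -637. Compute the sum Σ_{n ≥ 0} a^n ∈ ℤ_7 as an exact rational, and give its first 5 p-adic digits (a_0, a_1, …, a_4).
Σ a^n = 1/(1 − a) = 1/638;  first 5 digits = (1, 0, 1, 5, 0)

v_7(a) = 2 ≥ 1, so the series converges in ℤ_7 to 1/(1 − a) = 1/(1 − (-637)) = 1/638. Expand this rational in ℤ_7: compute digits iteratively via d_i = x_i mod 7, x_{i+1} = (x_i − d_i)/7. The first 5 digits are (1, 0, 1, 5, 0).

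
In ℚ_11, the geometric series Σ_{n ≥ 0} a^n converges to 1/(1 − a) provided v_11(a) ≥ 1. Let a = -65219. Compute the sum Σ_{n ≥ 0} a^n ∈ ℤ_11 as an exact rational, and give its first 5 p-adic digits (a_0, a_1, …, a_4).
Σ a^n = 1/(1 − a) = 1/65220;  first 5 digits = (1, 0, 0, 6, 6)

v_11(a) = 3 ≥ 1, so the series converges in ℤ_11 to 1/(1 − a) = 1/(1 − (-65219)) = 1/65220. Expand this rational in ℤ_11: compute digits iteratively via d_i = x_i mod 11, x_{i+1} = (x_i − d_i)/11. The first 5 digits are (1, 0, 0, 6, 6).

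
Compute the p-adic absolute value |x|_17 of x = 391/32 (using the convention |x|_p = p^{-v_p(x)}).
|391/32|_17 = 1/17

Step 1 — compute v_17(x) by factoring powers of 17 out of the numerator and denominator: v_17(391/32) = 1. Step 2 — apply |x|_p = p^{-v_p(x)} = 17^{-1} = 1/17.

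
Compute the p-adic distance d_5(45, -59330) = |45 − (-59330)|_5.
d_5(45, -59330) = 1/3125

Step 1 — x − y = 45 − (-59330) = 59375. Step 2 — v_5(59375) = 5 (factor: 59375 = (5^5 · 19); the sign does not affect v_p). Step 3 — |x − y|_5 = 5^{-5} = 1/3125.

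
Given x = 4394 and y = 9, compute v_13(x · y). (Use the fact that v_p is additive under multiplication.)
v_13(39546) = 3

v_p(x) = 3 (factor: 4394 = 13^3 · 2); v_p(y) = 0 (factor: 9 = 13^0 · 9). Additivity: v_p(xy) = v_p(x) + v_p(y) = 3 + 0 = 3. (Direct check: xy = 39546 = 13^3 · (18).)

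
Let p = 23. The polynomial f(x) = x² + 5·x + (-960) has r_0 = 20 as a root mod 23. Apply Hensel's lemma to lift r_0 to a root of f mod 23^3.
r_2 = 7495 (mod 12167)

Hensel: r_{i+1} = r_i − f(r_i)·(f′(r_i))^{-1} mod 23^{i+2}, f′(x) = 2x + 5. Iterate:
  r_0 = 20 (mod 23)
  r_1 = 89 (mod 529)
  r_2 = 7495 (mod 12167)
Final: r = 7495 satisfies f(r) ≡ 0 mod 23^3.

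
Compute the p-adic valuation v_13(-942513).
v_13(-942513) = 4

v_13(n) is the largest exponent k such that 13^k divides n. Factor out: -942513 = -13^4 · 33. (Sign doesn't affect v_p.) So v_13(-942513) = 4.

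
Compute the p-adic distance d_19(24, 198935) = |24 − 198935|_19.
d_19(24, 198935) = 1/6859

Step 1 — x − y = 24 − 198935 = -198911. Step 2 — v_19(-198911) = 3 (factor: -198911 = −(19^3 · 29); the sign does not affect v_p). Step 3 — |x − y|_19 = 19^{-3} = 1/6859.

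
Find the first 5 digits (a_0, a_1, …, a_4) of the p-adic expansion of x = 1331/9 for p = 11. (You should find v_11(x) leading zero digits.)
(a_0, …, a_4) = (0, 0, 0, 5, 2)

v_11(1331/9) = 3, so a_0 = ... = a_2 = 0. Factor out: x = 11^3 · u with u = 1/9 a unit in ℤ_11. Expand u iteratively via a_{v+i} = u_i mod 11, u_{i+1} = (u_i − a_{v+i})/11:
  u_0 = 1/9;  a_3 = 5;  u_1 = (u_0 − 5)/11 = -4/9
  u_1 = -4/9;  a_4 = 2;  u_2 = (u_1 − 2)/11 = -2/9
Digits: (0, 0, 0, 5, 2).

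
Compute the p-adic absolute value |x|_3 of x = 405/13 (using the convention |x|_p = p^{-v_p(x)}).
|405/13|_3 = 1/81

Step 1 — compute v_3(x) by factoring powers of 3 out of the numerator and denominator: v_3(405/13) = 4. Step 2 — apply |x|_p = p^{-v_p(x)} = 3^{-4} = 1/81.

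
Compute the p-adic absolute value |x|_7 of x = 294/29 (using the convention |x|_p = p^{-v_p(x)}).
|294/29|_7 = 1/49

Step 1 — compute v_7(x) by factoring powers of 7 out of the numerator and denominator: v_7(294/29) = 2. Step 2 — apply |x|_p = p^{-v_p(x)} = 7^{-2} = 1/49.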